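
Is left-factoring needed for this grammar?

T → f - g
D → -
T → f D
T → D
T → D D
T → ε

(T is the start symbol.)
Yes, T has productions with common prefix 'f'; T has productions with common prefix 'D'

Left-factoring is needed when two productions for the same non-terminal
share a common prefix on the right-hand side.

Productions for T:
  T → f - g
  T → f D
  T → D
  T → D D
  T → ε

Found common prefix 'f' in productions for T
Found common prefix 'D' in productions for T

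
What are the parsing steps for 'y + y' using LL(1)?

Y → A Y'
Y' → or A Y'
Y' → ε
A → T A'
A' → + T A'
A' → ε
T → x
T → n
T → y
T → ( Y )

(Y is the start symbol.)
Stack is shown with the top on the left.

Stack        Input    Action
----------------------------
Y $          y + y $  output Y → A Y'
A Y' $       y + y $  output A → T A'
T A' Y' $    y + y $  output T → y
y A' Y' $    y + y $  match 'y'
A' Y' $      + y $    output A' → + T A'
+ T A' Y' $  + y $    match '+'
T A' Y' $    y $      output T → y
y A' Y' $    y $      match 'y'
A' Y' $      $        output A' → ε
Y' $         $        output Y' → ε
$            $        accept

The string is accepted.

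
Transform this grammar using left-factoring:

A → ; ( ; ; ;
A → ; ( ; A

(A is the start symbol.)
A → ; ( ; A'
A' → ; ;
A' → A

Left-factoring transforms A → αβ₁ | αβ₂ into A → αA' and A' → β₁ | β₂
(α is the longest common prefix among the alternatives). Repeat until
no nonterminal has two alternatives with a common prefix.

Round 1: A has alternatives sharing prefix '; ( ;'. Introduce A': A → ; ( ; A'
  Add: A' → ; ;
  Add: A' → A

No remaining common prefixes — done.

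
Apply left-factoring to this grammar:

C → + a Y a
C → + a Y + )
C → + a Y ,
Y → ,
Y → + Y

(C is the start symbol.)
Left-factoring transforms A → αβ₁ | αβ₂ into A → αA' and A' → β₁ | β₂
(α is the longest common prefix among the alternatives). Repeat until
no nonterminal has two alternatives with a common prefix.

Round 1: C has alternatives sharing prefix '+ a Y'. Introduce C': C → + a Y C'
  Add: C' → a
  Add: C' → + )
  Add: C' → ,

No remaining common prefixes — done.

Resulting grammar:
C → + a Y C'
C' → a
C' → + )
C' → ,
Y → ,
Y → + Y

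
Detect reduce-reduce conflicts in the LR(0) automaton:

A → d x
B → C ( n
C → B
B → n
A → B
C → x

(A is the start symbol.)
Yes — I2: [A → B .] vs [C → B .]

A reduce-reduce conflict occurs when an LR(0) state has two complete items [A → α .] and [B → β .] — both call for a reduction, and with no lookahead the parser cannot choose between them.

Augment with A' → A and build the canonical LR(0) collection (I0 = CLOSURE({[A' → . A]}), then GOTO on every symbol after a dot until no new states appear). It has 10 states:
  I0: { [A → . B], [A → . d x], [A' → . A], [B → . C ( n], [B → . n], [C → . B], [C → . x] }  — shift
  I1: { [A' → A .] }  — accept
  I2: { [A → B .], [C → B .] }  — 2 reduces
  I3: { [B → C . ( n] }  — shift
  I4: { [A → d . x] }  — shift
  I5: { [B → n .] }  — reduce
  I6: { [C → x .] }  — reduce
  I7: { [A → d x .] }  — reduce
  I8: { [B → C ( . n] }  — shift
  I9: { [B → C ( n .] }  — reduce

I2 contains complete items [A → B .], [C → B .] — reduce-reduce conflict.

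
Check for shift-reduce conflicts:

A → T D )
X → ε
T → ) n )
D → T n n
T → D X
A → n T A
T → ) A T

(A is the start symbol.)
Yes — I10: [X → .] vs [A → T D . )]; I17: [T → ) n ) .] vs [A → . n T A]; I18: [T → ) A T .] vs [D → T . n n]

A shift-reduce conflict occurs when an LR(0) state has both:
  - a complete (reduce) item [A → α .] (dot at the end), and
  - a shift item [B → β . c γ] (dot before a terminal).

Augment with A' → A and build the canonical LR(0) collection (I0 = CLOSURE({[A' → . A]}), then GOTO on every symbol after a dot until no new states appear). It has 19 states:
  I0: { [A → . T D )], [A → . n T A], [A' → . A], [D → . T n n], [T → . ) A T], [T → . ) n )], [T → . D X] }  — shift
  I1: { [A → . T D )], [A → . n T A], [D → . T n n], [T → ) . A T], [T → ) . n )], [T → . ) A T], [T → . ) n )], [T → . D X] }  — shift
  I2: { [A' → A .] }  — accept
  I3: { [T → D . X], [X → .] }  — reduce
  I4: { [A → T . D )], [D → . T n n], [D → T . n n], [T → . ) A T], [T → . ) n )], [T → . D X] }  — shift
  I5: { [A → n . T A], [D → . T n n], [T → . ) A T], [T → . ) n )], [T → . D X] }  — shift
  I6: { [A → . T D )], [A → . n T A], [A → n T . A], [D → . T n n], [D → T . n n], [T → . ) A T], [T → . ) n )], [T → . D X] }  — shift
  I7: { [A → n T A .] }  — reduce
  I8: { [A → n . T A], [D → . T n n], [D → T n . n], [T → . ) A T], [T → . ) n )], [T → . D X] }  — shift
  I9: { [D → T n n .] }  — reduce
  I10: { [A → T D . )], [T → D . X], [X → .] }  — shift, reduce
  I11: { [D → T . n n] }  — shift
  I12: { [D → T n . n] }  — shift
  I13: { [A → T D ) .] }  — reduce
  I14: { [T → D X .] }  — reduce
  I15: { [D → . T n n], [T → ) A . T], [T → . ) A T], [T → . ) n )], [T → . D X] }  — shift
  I16: { [A → n . T A], [D → . T n n], [T → ) n . )], [T → . ) A T], [T → . ) n )], [T → . D X] }  — shift
  I17: { [A → . T D )], [A → . n T A], [D → . T n n], [T → ) . A T], [T → ) . n )], [T → ) n ) .], [T → . ) A T], [T → . ) n )], [T → . D X] }  — shift, reduce
  I18: { [D → T . n n], [T → ) A T .] }  — shift, reduce

I10 contains reduce item [X → .] and shift item [A → T D . )] — shift-reduce conflict.
I17 contains reduce item [T → ) n ) .] and shift items [A → . n T A], [T → . ) A T], [T → . ) n )], [T → ) . n )] — shift-reduce conflict.
I18 contains reduce item [T → ) A T .] and shift item [D → T . n n] — shift-reduce conflict.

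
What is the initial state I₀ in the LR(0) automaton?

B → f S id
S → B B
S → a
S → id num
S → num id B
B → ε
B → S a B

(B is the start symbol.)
{ [B → . S a B], [B → . f S id], [B → .], [B' → . B], [S → . B B], [S → . a], [S → . id num], [S → . num id B] }

First, augment the grammar with B' → B
I₀ = CLOSURE({ [B' → . B] }):
  [B' → . B] has the dot before B: add [B → . f S id], [B → .], [B → . S a B]
  [B → . S a B] has the dot before S: add [S → . B B], [S → . a], [S → . id num], [S → . num id B]
No further items can be added.

I₀ = { [B → . S a B], [B → . f S id], [B → .], [B' → . B], [S → . B B], [S → . a], [S → . id num], [S → . num id B] }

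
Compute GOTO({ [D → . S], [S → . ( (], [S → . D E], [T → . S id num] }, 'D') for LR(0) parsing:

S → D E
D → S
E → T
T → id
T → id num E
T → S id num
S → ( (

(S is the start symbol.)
GOTO(I, 'D') = CLOSURE({ [A → αX.β] : [A → α.Xβ] ∈ I, X = 'D' })

Items with dot before 'D', with the dot advanced:
  [S → . D E] → [S → D . E]
Closure of the advanced items:
  [S → D . E] has the dot before E: add [E → . T]
  [E → . T] has the dot before T: add [T → . id], [T → . id num E], [T → . S id num]
  [T → . S id num] has the dot before S: add [S → . D E], [S → . ( (]
  [S → . D E] has the dot before D: add [D → . S]

GOTO = { [D → . S], [E → . T], [S → . ( (], [S → . D E], [S → D . E], [T → . S id num], [T → . id num E], [T → . id] }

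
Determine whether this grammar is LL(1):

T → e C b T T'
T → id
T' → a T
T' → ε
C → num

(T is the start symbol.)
No. Predict set conflict for T': { 'a' }

A grammar is LL(1) if for each non-terminal N with multiple productions, the predict sets of those productions are pairwise disjoint, where PREDICT(N → α) = (FIRST(α) \ {ε}) ∪ (FOLLOW(N) if α ⇒* ε).

Relevant sets:
  FOLLOW(T') = { $, 'a' }

For T:
  PREDICT(T → e C b T T') = { 'e' }
  PREDICT(T → id) = { 'id' }
For T':
  PREDICT(T' → a T) = { 'a' }
  PREDICT(T' → ε) = { $, 'a' }
C has a single production, so nothing to check there.

Conflict found: Predict set conflict for T': { 'a' }
The grammar is NOT LL(1).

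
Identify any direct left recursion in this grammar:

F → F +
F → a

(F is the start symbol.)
Yes, F is left-recursive

Direct left recursion occurs when N → N α for some non-terminal N (the right-hand side begins with the left-hand side itself).

F → F +: LEFT RECURSIVE (starts with F)
F → a: starts with a

The grammar has direct left recursion on: F.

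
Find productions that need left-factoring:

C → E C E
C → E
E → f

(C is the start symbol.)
Yes, C has productions with common prefix 'E'

Left-factoring is needed when two productions for the same non-terminal
share a common prefix on the right-hand side.

Productions for C:
  C → E C E
  C → E

Found common prefix 'E' in productions for C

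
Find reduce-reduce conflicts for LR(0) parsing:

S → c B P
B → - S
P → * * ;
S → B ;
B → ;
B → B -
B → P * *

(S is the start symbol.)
Augment with S' → S and build the canonical LR(0) collection (I0 = CLOSURE({[S' → . S]}), then GOTO on every symbol after a dot until no new states appear). It has 17 states:
  I0: { [B → . - S], [B → . ;], [B → . B -], [B → . P * *], [P → . * * ;], [S → . B ;], [S → . c B P], [S' → . S] }  — shift
  I1: { [P → * . * ;] }  — shift
  I2: { [B → - . S], [B → . - S], [B → . ;], [B → . B -], [B → . P * *], [P → . * * ;], [S → . B ;], [S → . c B P] }  — shift
  I3: { [B → ; .] }  — reduce
  I4: { [B → B . -], [S → B . ;] }  — shift
  I5: { [B → P . * *] }  — shift
  I6: { [S' → S .] }  — accept
  I7: { [B → . - S], [B → . ;], [B → . B -], [B → . P * *], [P → . * * ;], [S → c . B P] }  — shift
  I8: { [B → B . -], [P → . * * ;], [S → c B . P] }  — shift
  I9: { [B → B - .] }  — reduce
  I10: { [S → c B P .] }  — reduce
  I11: { [B → P * . *] }  — shift
  I12: { [B → P * * .] }  — reduce
  I13: { [S → B ; .] }  — reduce
  I14: { [B → - S .] }  — reduce
  I15: { [P → * * . ;] }  — shift
  I16: { [P → * * ; .] }  — reduce

No state contains more than one complete item.

Answer: No reduce-reduce conflicts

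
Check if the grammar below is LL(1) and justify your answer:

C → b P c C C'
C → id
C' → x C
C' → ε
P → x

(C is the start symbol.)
No. Predict set conflict for C': { 'x' }

A grammar is LL(1) if for each non-terminal N with multiple productions, the predict sets of those productions are pairwise disjoint, where PREDICT(N → α) = (FIRST(α) \ {ε}) ∪ (FOLLOW(N) if α ⇒* ε).

Relevant sets:
  FOLLOW(C') = { $, 'x' }

For C:
  PREDICT(C → b P c C C') = { 'b' }
  PREDICT(C → id) = { 'id' }
For C':
  PREDICT(C' → x C) = { 'x' }
  PREDICT(C' → ε) = { $, 'x' }
P has a single production, so nothing to check there.

Conflict found: Predict set conflict for C': { 'x' }
The grammar is NOT LL(1).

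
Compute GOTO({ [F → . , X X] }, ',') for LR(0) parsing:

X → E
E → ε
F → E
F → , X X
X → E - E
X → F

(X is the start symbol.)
GOTO(I, ',') = CLOSURE({ [A → αX.β] : [A → α.Xβ] ∈ I, X = ',' })

Items with dot before ',', with the dot advanced:
  [F → . , X X] → [F → , . X X]
Closure of the advanced items:
  [F → , . X X] has the dot before X: add [X → . E], [X → . E - E], [X → . F]
  [X → . E] has the dot before E: add [E → .]
  [X → . F] has the dot before F: add [F → . E], [F → . , X X]

GOTO = { [E → .], [F → , . X X], [F → . , X X], [F → . E], [X → . E - E], [X → . E], [X → . F] }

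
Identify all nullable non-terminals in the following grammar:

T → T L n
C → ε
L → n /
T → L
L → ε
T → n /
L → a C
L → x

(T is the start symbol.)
{ 'C', 'L', 'T' }

A non-terminal is nullable if it can derive ε (the empty string): either it has an ε-production, or it has a production whose right-hand side consists entirely of nullable non-terminals.

ε-productions: C → ε, L → ε
So C, L are immediately nullable.
T → L: every symbol on the right is nullable, so T is nullable too.
Every non-terminal is now nullable.
Nullable = { 'C', 'L', 'T' }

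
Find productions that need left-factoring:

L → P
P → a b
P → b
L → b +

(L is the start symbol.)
Left-factoring is needed when two productions for the same non-terminal
share a common prefix on the right-hand side.

Productions for L:
  L → P
  L → b +
Productions for P:
  P → a b
  P → b

No common prefixes found.

Answer: No, left-factoring is not needed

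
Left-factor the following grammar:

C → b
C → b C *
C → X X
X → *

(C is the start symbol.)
Left-factoring transforms A → αβ₁ | αβ₂ into A → αA' and A' → β₁ | β₂
(α is the longest common prefix among the alternatives). Repeat until
no nonterminal has two alternatives with a common prefix.

Round 1: C has alternatives sharing prefix 'b'. Introduce C': C → b C'
  Add: C' → ε
  Add: C' → C *

No remaining common prefixes — done.

Resulting grammar:
C → b C'
C' → ε
C' → C *
C → X X
X → *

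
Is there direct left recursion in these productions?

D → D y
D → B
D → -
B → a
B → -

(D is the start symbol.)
Yes, D is left-recursive

Direct left recursion occurs when N → N α for some non-terminal N (the right-hand side begins with the left-hand side itself).

D → D y: LEFT RECURSIVE (starts with D)
D → B: starts with B
D → -: starts with '-'
B → a: starts with a
B → -: starts with '-'

The grammar has direct left recursion on: D.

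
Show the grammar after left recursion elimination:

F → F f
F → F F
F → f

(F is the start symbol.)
F → f F'
F' → f F'
F' → F F'
F' → ε

F is directly left-recursive. The standard transformation for
  A → A α₁ | ... | A α_m | β₁ | ... | β_n
is
  A  → β₁ A' | ... | β_n A'
  A' → α₁ A' | ... | α_m A' | ε

F → f becomes F → f F'
F → F f becomes F' → f F'
F → F F becomes F' → F F'
Add F' → ε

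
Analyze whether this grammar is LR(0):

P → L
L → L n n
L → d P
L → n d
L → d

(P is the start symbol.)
No. Shift-reduce conflict between [P → L .] and [L → L . n n]

A grammar is LR(0) if no state in the canonical LR(0) collection has:
  - both a shift item (dot before a terminal) and a complete item (shift-reduce conflict), or
  - two or more complete items (reduce-reduce conflict; the accept item [P' → P .] counts as a complete item here).

Augment with P' → P and build the canonical LR(0) collection (I0 = CLOSURE({[P' → . P]}), then GOTO on every symbol after a dot until no new states appear). It has 9 states:
  I0: { [L → . L n n], [L → . d P], [L → . d], [L → . n d], [P → . L], [P' → . P] }  — shift
  I1: { [L → L . n n], [P → L .] }  — shift, reduce
  I2: { [P' → P .] }  — accept
  I3: { [L → . L n n], [L → . d P], [L → . d], [L → . n d], [L → d . P], [L → d .], [P → . L] }  — shift, reduce
  I4: { [L → n . d] }  — shift
  I5: { [L → n d .] }  — reduce
  I6: { [L → d P .] }  — reduce
  I7: { [L → L n . n] }  — shift
  I8: { [L → L n n .] }  — reduce

Conflict in state I1:
  Shift-reduce conflict between [P → L .] and [L → L . n n]
So the grammar is NOT LR(0).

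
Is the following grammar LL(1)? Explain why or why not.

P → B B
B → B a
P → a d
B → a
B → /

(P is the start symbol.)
No. Predict set conflict for P: { 'a' }

Relevant sets:
  FIRST(B) = { '/', 'a' }

For P:
  PREDICT(P → B B) = { '/', 'a' }
  PREDICT(P → a d) = { 'a' }
For B:
  PREDICT(B → B a) = { '/', 'a' }
  PREDICT(B → a) = { 'a' }
  PREDICT(B → '/') = { '/' }

Conflict found: Predict set conflict for P: { 'a' }
The grammar is NOT LL(1).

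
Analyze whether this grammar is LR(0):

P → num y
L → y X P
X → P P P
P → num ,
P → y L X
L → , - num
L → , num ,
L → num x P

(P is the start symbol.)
Yes, the grammar is LR(0)

A grammar is LR(0) if no state in the canonical LR(0) collection has:
  - both a shift item (dot before a terminal) and a complete item (shift-reduce conflict), or
  - two or more complete items (reduce-reduce conflict; the accept item [P' → P .] counts as a complete item here).

Augment with P' → P and build the canonical LR(0) collection (I0 = CLOSURE({[P' → . P]}), then GOTO on every symbol after a dot until no new states appear). It has 22 states:
  I0: { [P → . num ,], [P → . num y], [P → . y L X], [P' → . P] }  — shift
  I1: { [P' → P .] }  — accept
  I2: { [P → num . ,], [P → num . y] }  — shift
  I3: { [L → . , - num], [L → . , num ,], [L → . num x P], [L → . y X P], [P → y . L X] }  — shift
  I4: { [L → , . - num], [L → , . num ,] }  — shift
  I5: { [P → . num ,], [P → . num y], [P → . y L X], [P → y L . X], [X → . P P P] }  — shift
  I6: { [L → num . x P] }  — shift
  I7: { [L → y . X P], [P → . num ,], [P → . num y], [P → . y L X], [X → . P P P] }  — shift
  I8: { [P → . num ,], [P → . num y], [P → . y L X], [X → P . P P] }  — shift
  I9: { [L → y X . P], [P → . num ,], [P → . num y], [P → . y L X] }  — shift
  I10: { [L → y X P .] }  — reduce
  I11: { [P → . num ,], [P → . num y], [P → . y L X], [X → P P . P] }  — shift
  I12: { [X → P P P .] }  — reduce
  I13: { [L → num x . P], [P → . num ,], [P → . num y], [P → . y L X] }  — shift
  I14: { [L → num x P .] }  — reduce
  I15: { [P → y L X .] }  — reduce
  I16: { [L → , - . num] }  — shift
  I17: { [L → , num . ,] }  — shift
  I18: { [L → , num , .] }  — reduce
  I19: { [L → , - num .] }  — reduce
  I20: { [P → num , .] }  — reduce
  I21: { [P → num y .] }  — reduce

Every state is either a pure shift/goto state or contains exactly one complete item and nothing to shift — no conflicts. The grammar is LR(0).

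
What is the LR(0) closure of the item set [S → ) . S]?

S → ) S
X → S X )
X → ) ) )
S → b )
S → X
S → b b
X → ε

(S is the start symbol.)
To compute CLOSURE, for each item [A → α.Bβ] where B is a non-terminal, add [B → .γ] for all productions B → γ; repeat for the newly added items until nothing changes.

Start with: [S → ) . S]
  [S → ) . S] has the dot before S: add [S → . ) S], [S → . b )], [S → . X], [S → . b b]
  [S → . X] has the dot before X: add [X → . S X )], [X → . ) ) )], [X → .]
No further items can be added.

CLOSURE = { [S → ) . S], [S → . ) S], [S → . X], [S → . b )], [S → . b b], [X → . ) ) )], [X → . S X )], [X → .] }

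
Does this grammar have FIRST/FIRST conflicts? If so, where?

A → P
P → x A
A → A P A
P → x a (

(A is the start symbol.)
A FIRST/FIRST conflict occurs when two productions N → α and N → β for the same non-terminal have FIRST(α) ∩ FIRST(β) ≠ ∅ (with ε ∈ FIRST of a nullable right-hand side, so two nullable alternatives also conflict).

FIRST sets of the non-terminals at (or reachable through a nullable prefix from) the front of some alternative:
  FIRST(P) = { 'x' }
  FIRST(A) = { 'x' }

Productions for A:
  A → P: FIRST = { 'x' }
  A → A P A: FIRST = { 'x' }
Productions for P:
  P → x A: FIRST = { 'x' }
  P → x a (: FIRST = { 'x' }

Conflict for A: A → P and A → A P A
  Overlap: { 'x' }
Conflict for P: P → x A and P → x a (
  Overlap: { 'x' }

Answer: Yes. A → P / A → A P A on { 'x' }; P → x A / P → x a '(' on { 'x' }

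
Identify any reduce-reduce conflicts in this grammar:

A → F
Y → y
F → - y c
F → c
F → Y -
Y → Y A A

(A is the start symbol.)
No reduce-reduce conflicts

A reduce-reduce conflict occurs when an LR(0) state has two complete items [A → α .] and [B → β .] — both call for a reduction, and with no lookahead the parser cannot choose between them.

Augment with A' → A and build the canonical LR(0) collection (I0 = CLOSURE({[A' → . A]}), then GOTO on every symbol after a dot until no new states appear). It has 12 states:
  I0: { [A → . F], [A' → . A], [F → . - y c], [F → . Y -], [F → . c], [Y → . Y A A], [Y → . y] }  — shift
  I1: { [F → - . y c] }  — shift
  I2: { [A' → A .] }  — accept
  I3: { [A → F .] }  — reduce
  I4: { [A → . F], [F → . - y c], [F → . Y -], [F → . c], [F → Y . -], [Y → . Y A A], [Y → . y], [Y → Y . A A] }  — shift
  I5: { [F → c .] }  — reduce
  I6: { [Y → y .] }  — reduce
  I7: { [F → - . y c], [F → Y - .] }  — shift, reduce
  I8: { [A → . F], [F → . - y c], [F → . Y -], [F → . c], [Y → . Y A A], [Y → . y], [Y → Y A . A] }  — shift
  I9: { [Y → Y A A .] }  — reduce
  I10: { [F → - y . c] }  — shift
  I11: { [F → - y c .] }  — reduce

No state contains more than one complete item.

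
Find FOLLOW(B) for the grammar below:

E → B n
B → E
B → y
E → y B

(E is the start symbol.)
To compute FOLLOW(B), find every occurrence of B on a right-hand side N → α B β: add FIRST(β) \ {ε}, and if β is empty or nullable also add FOLLOW(N). Iterate to a fixed point.

In E → B n: B is followed by n, add FIRST(n) \ {ε} = { 'n' }
In E → y B: B is at the end, add FOLLOW(E)

The FOLLOW sets referred to above (computed the same way, to a fixed point):
  FOLLOW(E) = { $, 'n' }

Taking the union: FOLLOW(B) = { $, 'n' }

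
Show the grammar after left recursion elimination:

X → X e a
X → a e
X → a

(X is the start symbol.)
X → a e X'
X → a X'
X' → e a X'
X' → ε

X is directly left-recursive. The standard transformation for
  A → A α₁ | ... | A α_m | β₁ | ... | β_n
is
  A  → β₁ A' | ... | β_n A'
  A' → α₁ A' | ... | α_m A' | ε

X → a e becomes X → a e X'
X → a becomes X → a X'
X → X e a becomes X' → e a X'
Add X' → ε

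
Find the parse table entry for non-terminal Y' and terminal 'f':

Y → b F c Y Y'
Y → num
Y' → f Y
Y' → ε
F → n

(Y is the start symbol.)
Y' → f Y, Y' → ε

To find M[Y', 'f'], we find productions for Y' where 'f' is in the predict set (PREDICT(N → α) = (FIRST(α) \ {ε}) ∪ (FOLLOW(N) if α ⇒* ε)).

Relevant sets:
  FOLLOW(Y') = { $, 'f' }

Y' → f Y: PREDICT = { 'f' }
  'f' is in predict set, so this production goes in M[Y', 'f']
Y' → ε: PREDICT = { $, 'f' }
  'f' is in predict set, so this production goes in M[Y', 'f']

M[Y', 'f'] = Y' → f Y, Y' → ε  (a multiply-defined cell — the grammar is not LL(1))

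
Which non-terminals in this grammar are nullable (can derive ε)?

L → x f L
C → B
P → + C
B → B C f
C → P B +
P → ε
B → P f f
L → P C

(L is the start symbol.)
{ 'P' }

ε-productions: P → ε
So P is immediately nullable.
No further non-terminal can be added: every production for the remaining non-terminals contains a terminal or a non-nullable non-terminal.
Nullable = { 'P' }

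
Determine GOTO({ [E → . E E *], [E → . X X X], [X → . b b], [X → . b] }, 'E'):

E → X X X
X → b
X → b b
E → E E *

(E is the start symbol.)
GOTO(I, 'E') = CLOSURE({ [A → αX.β] : [A → α.Xβ] ∈ I, X = 'E' })

Items with dot before 'E', with the dot advanced:
  [E → . E E *] → [E → E . E *]
Closure of the advanced items:
  [E → E . E *] has the dot before E: add [E → . X X X], [E → . E E *]
  [E → . X X X] has the dot before X: add [X → . b], [X → . b b]

GOTO = { [E → . E E *], [E → . X X X], [E → E . E *], [X → . b b], [X → . b] }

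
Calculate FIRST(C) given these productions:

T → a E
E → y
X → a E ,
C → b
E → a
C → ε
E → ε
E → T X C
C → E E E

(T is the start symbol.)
{ 'a', 'b', 'y', ε }

FIRST sets of the other non-terminals involved (by the same procedure, iterated to a fixed point):
  FIRST(E) = { 'a', 'y', ε }

From C → b:
  - b is a terminal: add 'b' and stop
From C → ε:
  - ε-production, so ε ∈ FIRST(C)
From C → E E E:
  - E is a non-terminal: add FIRST(E) \ {ε} = { 'a', 'y' }
    E is nullable, so continue to the next symbol
  - E is a non-terminal: add FIRST(E) \ {ε} = { 'a', 'y' }
    E is nullable, so continue to the next symbol
  - E is a non-terminal: add FIRST(E) \ {ε} = { 'a', 'y' }
    E is nullable and nothing follows, so the whole right-hand side can vanish: ε ∈ FIRST(C)

Collecting: FIRST(C) = { 'a', 'b', 'y', ε }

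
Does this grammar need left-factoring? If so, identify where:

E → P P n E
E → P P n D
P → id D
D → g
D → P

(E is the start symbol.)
Left-factoring is needed when two productions for the same non-terminal
share a common prefix on the right-hand side.

Productions for E:
  E → P P n E
  E → P P n D
Productions for D:
  D → g
  D → P

Found common prefix 'P P n' in productions for E

Answer: Yes, E has productions with common prefix 'P P n'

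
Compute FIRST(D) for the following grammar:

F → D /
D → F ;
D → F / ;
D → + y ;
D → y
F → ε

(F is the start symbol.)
FIRST sets of the other non-terminals involved (by the same procedure, iterated to a fixed point):
  FIRST(F) = { '+', '/', ';', 'y', ε }

From D → F ;:
  - F is a non-terminal: add FIRST(F) \ {ε} = { '+', '/', ';', 'y' }
    F is nullable, so continue to the next symbol
  - ';' is a terminal: add ';' and stop
From D → F / ;:
  - F is a non-terminal: add FIRST(F) \ {ε} = { '+', '/', ';', 'y' }
    F is nullable, so continue to the next symbol
  - '/' is a terminal: add '/' and stop
From D → + y ;:
  - '+' is a terminal: add '+' and stop
From D → y:
  - y is a terminal: add 'y' and stop

Collecting: FIRST(D) = { '+', '/', ';', 'y' }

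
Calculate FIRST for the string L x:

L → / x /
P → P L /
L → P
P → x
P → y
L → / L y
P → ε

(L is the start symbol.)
{ '/', 'x', 'y' }

FIRST sets of the non-terminals involved (from the grammar, by fixed-point iteration):
  FIRST(L) = { '/', 'x', 'y', ε }

To compute FIRST(L x), process the symbols left to right:
Symbol L is a non-terminal. Add FIRST(L) \ {ε} = { '/', 'x', 'y' }
L is nullable (ε ∈ FIRST(L)), continue to the next symbol.
Symbol x is a terminal. Add 'x' and stop.
FIRST(L x) = { '/', 'x', 'y' }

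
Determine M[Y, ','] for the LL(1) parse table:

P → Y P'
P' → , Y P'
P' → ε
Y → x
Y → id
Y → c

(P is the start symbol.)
Empty (error entry)

To find M[Y, ','], we find productions for Y where ',' is in the predict set (PREDICT(N → α) = (FIRST(α) \ {ε}) ∪ (FOLLOW(N) if α ⇒* ε)).

Y → x: PREDICT = { 'x' }
Y → id: PREDICT = { 'id' }
Y → c: PREDICT = { 'c' }

M[Y, ','] is empty (no production applies)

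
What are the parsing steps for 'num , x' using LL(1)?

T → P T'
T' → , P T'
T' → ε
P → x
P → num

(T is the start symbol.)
LL(1) parsing maintains a stack (initially the start symbol over $) and the input. At each step: if the stack top is a terminal, match it against the current input token; if it is a non-terminal N, replace it with the RHS of M[N, lookahead] (the unique production whose predict set contains the lookahead).

Stack is shown with the top on the left.

Stack     Input      Action
---------------------------
T $       num , x $  output T → P T'
P T' $    num , x $  output P → num
num T' $  num , x $  match 'num'
T' $      , x $      output T' → , P T'
, P T' $  , x $      match ','
P T' $    x $        output P → x
x T' $    x $        match 'x'
T' $      $          output T' → ε
$         $          accept

The string is accepted.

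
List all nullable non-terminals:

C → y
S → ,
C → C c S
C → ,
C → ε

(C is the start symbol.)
{ 'C' }

ε-productions: C → ε
So C is immediately nullable.
No further non-terminal can be added: every production for the remaining non-terminals contains a terminal or a non-nullable non-terminal.
Nullable = { 'C' }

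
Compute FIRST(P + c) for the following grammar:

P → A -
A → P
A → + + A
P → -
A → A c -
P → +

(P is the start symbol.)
FIRST sets of the non-terminals involved (from the grammar, by fixed-point iteration):
  FIRST(P) = { '+', '-' }

To compute FIRST(P + c), process the symbols left to right:
Symbol P is a non-terminal. Add FIRST(P) \ {ε} = { '+', '-' }
P is not nullable (ε ∉ FIRST(P)), so stop here.
FIRST(P + c) = { '+', '-' }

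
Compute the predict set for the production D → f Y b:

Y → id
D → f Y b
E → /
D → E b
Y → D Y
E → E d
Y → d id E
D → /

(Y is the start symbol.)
PREDICT(D → f Y b) = (FIRST(RHS) \ {ε}) ∪ (FOLLOW(D) if ε ∈ FIRST(RHS), i.e. RHS ⇒* ε)
FIRST(f Y b) = { 'f' }
ε ∉ FIRST(f Y b), so FOLLOW(D) is not added.
PREDICT(D → f Y b) = { 'f' }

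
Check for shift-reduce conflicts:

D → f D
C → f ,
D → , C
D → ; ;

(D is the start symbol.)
A shift-reduce conflict occurs when an LR(0) state has both:
  - a complete (reduce) item [A → α .] (dot at the end), and
  - a shift item [B → β . c γ] (dot before a terminal).

Augment with D' → D and build the canonical LR(0) collection (I0 = CLOSURE({[D' → . D]}), then GOTO on every symbol after a dot until no new states appear). It has 10 states:
  I0: { [D → . , C], [D → . ; ;], [D → . f D], [D' → . D] }  — shift
  I1: { [C → . f ,], [D → , . C] }  — shift
  I2: { [D → ; . ;] }  — shift
  I3: { [D' → D .] }  — accept
  I4: { [D → . , C], [D → . ; ;], [D → . f D], [D → f . D] }  — shift
  I5: { [D → f D .] }  — reduce
  I6: { [D → ; ; .] }  — reduce
  I7: { [D → , C .] }  — reduce
  I8: { [C → f . ,] }  — shift
  I9: { [C → f , .] }  — reduce

No state contains both a complete item and a shift item.

Answer: No shift-reduce conflicts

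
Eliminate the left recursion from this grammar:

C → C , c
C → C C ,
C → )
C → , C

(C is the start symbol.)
C is directly left-recursive. The standard transformation for
  A → A α₁ | ... | A α_m | β₁ | ... | β_n
is
  A  → β₁ A' | ... | β_n A'
  A' → α₁ A' | ... | α_m A' | ε

C → ) becomes C → ) C'
C → , C becomes C → , C C'
C → C , c becomes C' → , c C'
C → C C , becomes C' → C , C'
Add C' → ε

Resulting grammar:
C → ) C'
C → , C C'
C' → , c C'
C' → C , C'
C' → ε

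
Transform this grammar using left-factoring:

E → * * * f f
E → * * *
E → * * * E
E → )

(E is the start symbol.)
E → * * * E'
E' → f f
E' → ε
E' → E
E → )

Left-factoring transforms A → αβ₁ | αβ₂ into A → αA' and A' → β₁ | β₂
(α is the longest common prefix among the alternatives). Repeat until
no nonterminal has two alternatives with a common prefix.

Round 1: E has alternatives sharing prefix '* * *'. Introduce E': E → * * * E'
  Add: E' → f f
  Add: E' → ε
  Add: E' → E

No remaining common prefixes — done.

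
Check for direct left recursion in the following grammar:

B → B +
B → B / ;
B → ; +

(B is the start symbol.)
Yes, B is left-recursive

Direct left recursion occurs when N → N α for some non-terminal N (the right-hand side begins with the left-hand side itself).

B → B +: LEFT RECURSIVE (starts with B)
B → B / ;: LEFT RECURSIVE (starts with B)
B → ; +: starts with ';'

The grammar has direct left recursion on: B.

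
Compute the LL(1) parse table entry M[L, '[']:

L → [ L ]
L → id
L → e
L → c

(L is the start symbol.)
L → [ L ]

To find M[L, '['], we find productions for L where '[' is in the predict set (PREDICT(N → α) = (FIRST(α) \ {ε}) ∪ (FOLLOW(N) if α ⇒* ε)).

L → [ L ]: PREDICT = { '[' }
  '[' is in predict set, so this production goes in M[L, '[']
L → id: PREDICT = { 'id' }
L → e: PREDICT = { 'e' }
L → c: PREDICT = { 'c' }

M[L, '['] = L → [ L ]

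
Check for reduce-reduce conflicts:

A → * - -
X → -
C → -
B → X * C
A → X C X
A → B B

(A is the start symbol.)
No reduce-reduce conflicts

Augment with A' → A and build the canonical LR(0) collection (I0 = CLOSURE({[A' → . A]}), then GOTO on every symbol after a dot until no new states appear). It has 15 states:
  I0: { [A → . * - -], [A → . B B], [A → . X C X], [A' → . A], [B → . X * C], [X → . -] }  — shift
  I1: { [A → * . - -] }  — shift
  I2: { [X → - .] }  — reduce
  I3: { [A' → A .] }  — accept
  I4: { [A → B . B], [B → . X * C], [X → . -] }  — shift
  I5: { [A → X . C X], [B → X . * C], [C → . -] }  — shift
  I6: { [B → X * . C], [C → . -] }  — shift
  I7: { [C → - .] }  — reduce
  I8: { [A → X C . X], [X → . -] }  — shift
  I9: { [A → X C X .] }  — reduce
  I10: { [B → X * C .] }  — reduce
  I11: { [A → B B .] }  — reduce
  I12: { [B → X . * C] }  — shift
  I13: { [A → * - . -] }  — shift
  I14: { [A → * - - .] }  — reduce

No state contains more than one complete item.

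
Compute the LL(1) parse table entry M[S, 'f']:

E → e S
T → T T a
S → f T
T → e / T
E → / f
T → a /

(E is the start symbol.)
S → f T

To find M[S, 'f'], we find productions for S where 'f' is in the predict set (PREDICT(N → α) = (FIRST(α) \ {ε}) ∪ (FOLLOW(N) if α ⇒* ε)).

S → f T: PREDICT = { 'f' }
  'f' is in predict set, so this production goes in M[S, 'f']

M[S, 'f'] = S → f T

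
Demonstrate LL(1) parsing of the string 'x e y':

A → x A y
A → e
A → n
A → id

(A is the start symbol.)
LL(1) parsing maintains a stack (initially the start symbol over $) and the input. At each step: if the stack top is a terminal, match it against the current input token; if it is a non-terminal N, replace it with the RHS of M[N, lookahead] (the unique production whose predict set contains the lookahead).

Stack is shown with the top on the left.

Stack    Input    Action
------------------------
A $      x e y $  output A → x A y
x A y $  x e y $  match 'x'
A y $    e y $    output A → e
e y $    e y $    match 'e'
y $      y $      match 'y'
$        $        accept

The string is accepted.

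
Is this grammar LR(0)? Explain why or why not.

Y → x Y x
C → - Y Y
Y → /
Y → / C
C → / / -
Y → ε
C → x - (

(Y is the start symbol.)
Augment with Y' → Y and build the canonical LR(0) collection (I0 = CLOSURE({[Y' → . Y]}), then GOTO on every symbol after a dot until no new states appear). It has 16 states:
  I0: { [Y → . / C], [Y → . /], [Y → . x Y x], [Y → .], [Y' → . Y] }  — shift, reduce
  I1: { [C → . - Y Y], [C → . / / -], [C → . x - (], [Y → / . C], [Y → / .] }  — shift, reduce
  I2: { [Y' → Y .] }  — accept
  I3: { [Y → . / C], [Y → . /], [Y → . x Y x], [Y → .], [Y → x . Y x] }  — shift, reduce
  I4: { [Y → x Y . x] }  — shift
  I5: { [Y → x Y x .] }  — reduce
  I6: { [C → - . Y Y], [Y → . / C], [Y → . /], [Y → . x Y x], [Y → .] }  — shift, reduce
  I7: { [C → / . / -] }  — shift
  I8: { [Y → / C .] }  — reduce
  I9: { [C → x . - (] }  — shift
  I10: { [C → x - . (] }  — shift
  I11: { [C → x - ( .] }  — reduce
  I12: { [C → / / . -] }  — shift
  I13: { [C → / / - .] }  — reduce
  I14: { [C → - Y . Y], [Y → . / C], [Y → . /], [Y → . x Y x], [Y → .] }  — shift, reduce
  I15: { [C → - Y Y .] }  — reduce

Conflict in state I0:
  Shift-reduce conflict between [Y → .] and [Y → . /]
So the grammar is NOT LR(0).

Answer: No. Shift-reduce conflict between [Y → .] and [Y → . /]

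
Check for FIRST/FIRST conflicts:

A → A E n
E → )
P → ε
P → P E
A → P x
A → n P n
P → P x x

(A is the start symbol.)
A FIRST/FIRST conflict occurs when two productions N → α and N → β for the same non-terminal have FIRST(α) ∩ FIRST(β) ≠ ∅ (with ε ∈ FIRST of a nullable right-hand side, so two nullable alternatives also conflict).

FIRST sets of the non-terminals at (or reachable through a nullable prefix from) the front of some alternative:
  FIRST(A) = { ')', 'n', 'x' }
  FIRST(P) = { ')', 'x', ε }
  FIRST(E) = { ')' }

Productions for A:
  A → A E n: FIRST = { ')', 'n', 'x' }
  A → P x: FIRST = { ')', 'x' }
  A → n P n: FIRST = { 'n' }
Productions for P:
  P → ε: FIRST = { ε }
  P → P E: FIRST = { ')', 'x' }
  P → P x x: FIRST = { ')', 'x' }
E has only one production, so no FIRST/FIRST conflict is possible there.

Conflict for A: A → A E n and A → P x
  Overlap: { ')', 'x' }
Conflict for A: A → A E n and A → n P n
  Overlap: { 'n' }
Conflict for P: P → P E and P → P x x
  Overlap: { ')', 'x' }

Answer: Yes. A → A E n / A → P x on { ')', 'x' }; A → A E n / A → n P n on { 'n' }; P → P E / P → P x x on { ')', 'x' }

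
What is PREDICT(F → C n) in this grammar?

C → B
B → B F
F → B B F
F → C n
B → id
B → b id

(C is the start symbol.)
{ 'b', 'id' }

PREDICT(F → C n) = (FIRST(RHS) \ {ε}) ∪ (FOLLOW(F) if ε ∈ FIRST(RHS), i.e. RHS ⇒* ε)
FIRST(C) = { 'b', 'id' }
FIRST(C n) = { 'b', 'id' }
ε ∉ FIRST(C n), so FOLLOW(F) is not added.
PREDICT(F → C n) = { 'b', 'id' }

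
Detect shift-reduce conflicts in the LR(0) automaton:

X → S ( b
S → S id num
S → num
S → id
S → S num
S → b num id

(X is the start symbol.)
No shift-reduce conflicts

A shift-reduce conflict occurs when an LR(0) state has both:
  - a complete (reduce) item [A → α .] (dot at the end), and
  - a shift item [B → β . c γ] (dot before a terminal).

Augment with X' → X and build the canonical LR(0) collection (I0 = CLOSURE({[X' → . X]}), then GOTO on every symbol after a dot until no new states appear). It has 13 states:
  I0: { [S → . S id num], [S → . S num], [S → . b num id], [S → . id], [S → . num], [X → . S ( b], [X' → . X] }  — shift
  I1: { [S → S . id num], [S → S . num], [X → S . ( b] }  — shift
  I2: { [X' → X .] }  — accept
  I3: { [S → b . num id] }  — shift
  I4: { [S → id .] }  — reduce
  I5: { [S → num .] }  — reduce
  I6: { [S → b num . id] }  — shift
  I7: { [S → b num id .] }  — reduce
  I8: { [X → S ( . b] }  — shift
  I9: { [S → S id . num] }  — shift
  I10: { [S → S num .] }  — reduce
  I11: { [S → S id num .] }  — reduce
  I12: { [X → S ( b .] }  — reduce

No state contains both a complete item and a shift item.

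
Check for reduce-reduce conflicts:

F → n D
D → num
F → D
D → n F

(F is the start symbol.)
A reduce-reduce conflict occurs when an LR(0) state has two complete items [A → α .] and [B → β .] — both call for a reduction, and with no lookahead the parser cannot choose between them.

Augment with F' → F and build the canonical LR(0) collection (I0 = CLOSURE({[F' → . F]}), then GOTO on every symbol after a dot until no new states appear). It has 7 states:
  I0: { [D → . n F], [D → . num], [F → . D], [F → . n D], [F' → . F] }  — shift
  I1: { [F → D .] }  — reduce
  I2: { [F' → F .] }  — accept
  I3: { [D → . n F], [D → . num], [D → n . F], [F → . D], [F → . n D], [F → n . D] }  — shift
  I4: { [D → num .] }  — reduce
  I5: { [F → D .], [F → n D .] }  — 2 reduces
  I6: { [D → n F .] }  — reduce

I5 contains complete items [F → D .], [F → n D .] — reduce-reduce conflict.

Answer: Yes — I5: [F → D .] vs [F → n D .]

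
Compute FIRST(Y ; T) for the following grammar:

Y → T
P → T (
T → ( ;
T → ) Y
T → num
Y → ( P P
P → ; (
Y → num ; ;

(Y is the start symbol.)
{ '(', ')', 'num' }

FIRST sets of the non-terminals involved (from the grammar, by fixed-point iteration):
  FIRST(Y) = { '(', ')', 'num' }

To compute FIRST(Y ; T), process the symbols left to right:
Symbol Y is a non-terminal. Add FIRST(Y) \ {ε} = { '(', ')', 'num' }
Y is not nullable (ε ∉ FIRST(Y)), so stop here.
FIRST(Y ; T) = { '(', ')', 'num' }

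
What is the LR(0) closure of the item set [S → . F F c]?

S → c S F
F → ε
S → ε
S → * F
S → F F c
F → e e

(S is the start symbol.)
{ [F → . e e], [F → .], [S → . F F c] }

Start with: [S → . F F c]
  [S → . F F c] has the dot before F: add [F → .], [F → . e e]
No further items can be added.

CLOSURE = { [F → . e e], [F → .], [S → . F F c] }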